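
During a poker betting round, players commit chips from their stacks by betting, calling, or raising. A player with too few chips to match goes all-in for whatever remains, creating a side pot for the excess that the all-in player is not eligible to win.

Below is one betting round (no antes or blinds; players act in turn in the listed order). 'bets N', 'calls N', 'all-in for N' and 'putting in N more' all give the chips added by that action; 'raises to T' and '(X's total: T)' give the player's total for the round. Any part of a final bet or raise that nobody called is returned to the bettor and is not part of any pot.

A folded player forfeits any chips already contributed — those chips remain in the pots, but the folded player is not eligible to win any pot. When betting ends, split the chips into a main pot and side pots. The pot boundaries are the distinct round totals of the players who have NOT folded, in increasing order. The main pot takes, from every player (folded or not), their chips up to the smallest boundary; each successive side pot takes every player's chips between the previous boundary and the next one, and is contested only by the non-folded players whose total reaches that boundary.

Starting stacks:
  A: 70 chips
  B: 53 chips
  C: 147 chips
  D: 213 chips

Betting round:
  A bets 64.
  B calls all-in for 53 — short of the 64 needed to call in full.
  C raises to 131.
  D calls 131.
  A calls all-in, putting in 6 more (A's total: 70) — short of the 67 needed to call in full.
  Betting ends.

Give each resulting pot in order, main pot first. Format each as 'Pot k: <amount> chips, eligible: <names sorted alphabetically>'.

Contributions: A=70, B=53, C=131, D=131
Pot levels (distinct totals of non-folded players): 53, 70, 131
Layer 1-53: 53 each from A, B, C, D = 53*4 = 212 chips; eligible A, B, C, D
Layer 54-70: 17 each from A, C, D = 17*3 = 51 chips; eligible A, C, D
Layer 71-131: 61 each from C, D = 61*2 = 122 chips; eligible C, D

Pot 1: 212 chips, eligible: A, B, C, D
Pot 2: 51 chips, eligible: A, C, D
Pot 3: 122 chips, eligible: C, D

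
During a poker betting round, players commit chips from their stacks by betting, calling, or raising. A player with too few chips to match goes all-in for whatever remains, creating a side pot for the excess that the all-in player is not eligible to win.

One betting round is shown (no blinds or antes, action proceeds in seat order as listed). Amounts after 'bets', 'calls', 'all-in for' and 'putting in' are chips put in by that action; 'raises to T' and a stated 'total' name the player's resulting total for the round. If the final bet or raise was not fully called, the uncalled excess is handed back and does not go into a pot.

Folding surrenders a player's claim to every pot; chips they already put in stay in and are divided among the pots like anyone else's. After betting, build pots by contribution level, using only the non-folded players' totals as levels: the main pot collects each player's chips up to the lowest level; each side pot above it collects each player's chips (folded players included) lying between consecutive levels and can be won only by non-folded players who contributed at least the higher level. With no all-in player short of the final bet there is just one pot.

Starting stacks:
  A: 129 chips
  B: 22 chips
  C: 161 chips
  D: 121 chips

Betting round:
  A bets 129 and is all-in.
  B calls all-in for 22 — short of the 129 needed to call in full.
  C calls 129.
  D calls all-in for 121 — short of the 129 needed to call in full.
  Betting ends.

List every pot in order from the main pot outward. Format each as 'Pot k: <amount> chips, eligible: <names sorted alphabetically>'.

Contributions: A=129, B=22, C=129, D=121
Pot levels (distinct totals of non-folded players): 22, 121, 129
Layer 1-22: 22 each from A, B, C, D = 22*4 = 88 chips; eligible A, B, C, D
Layer 23-121: 99 each from A, C, D = 99*3 = 297 chips; eligible A, C, D
Layer 122-129: 8 each from A, C = 8*2 = 16 chips; eligible A, C

Pot 1: 88 chips, eligible: A, B, C, D
Pot 2: 297 chips, eligible: A, C, D
Pot 3: 16 chips, eligible: A, C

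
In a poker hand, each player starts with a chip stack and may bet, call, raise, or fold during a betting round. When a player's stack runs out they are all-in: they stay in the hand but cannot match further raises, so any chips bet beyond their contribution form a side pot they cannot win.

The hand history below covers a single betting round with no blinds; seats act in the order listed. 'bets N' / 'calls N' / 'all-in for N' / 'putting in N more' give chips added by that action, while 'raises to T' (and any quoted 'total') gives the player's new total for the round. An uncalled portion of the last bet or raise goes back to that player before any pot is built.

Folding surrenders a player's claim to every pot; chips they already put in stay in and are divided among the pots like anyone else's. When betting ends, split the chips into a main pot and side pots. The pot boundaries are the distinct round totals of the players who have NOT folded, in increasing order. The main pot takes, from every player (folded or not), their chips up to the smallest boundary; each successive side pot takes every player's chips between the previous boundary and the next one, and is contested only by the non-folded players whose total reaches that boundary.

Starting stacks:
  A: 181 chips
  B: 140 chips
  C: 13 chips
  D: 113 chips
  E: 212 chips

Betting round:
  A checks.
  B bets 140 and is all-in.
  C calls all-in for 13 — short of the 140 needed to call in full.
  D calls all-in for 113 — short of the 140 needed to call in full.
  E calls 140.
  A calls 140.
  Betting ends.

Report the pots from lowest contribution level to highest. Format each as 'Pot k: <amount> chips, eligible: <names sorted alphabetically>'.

Contributions: A=140, B=140, C=13, D=113, E=140
Pot levels (distinct totals of non-folded players): 13, 113, 140
Layer 1-13: 13 each from A, B, C, D, E = 13*5 = 65 chips; eligible A, B, C, D, E
Layer 14-113: 100 each from A, B, D, E = 100*4 = 400 chips; eligible A, B, D, E
Layer 114-140: 27 each from A, B, E = 27*3 = 81 chips; eligible A, B, E

Pot 1: 65 chips, eligible: A, B, C, D, E
Pot 2: 400 chips, eligible: A, B, D, E
Pot 3: 81 chips, eligible: A, B, E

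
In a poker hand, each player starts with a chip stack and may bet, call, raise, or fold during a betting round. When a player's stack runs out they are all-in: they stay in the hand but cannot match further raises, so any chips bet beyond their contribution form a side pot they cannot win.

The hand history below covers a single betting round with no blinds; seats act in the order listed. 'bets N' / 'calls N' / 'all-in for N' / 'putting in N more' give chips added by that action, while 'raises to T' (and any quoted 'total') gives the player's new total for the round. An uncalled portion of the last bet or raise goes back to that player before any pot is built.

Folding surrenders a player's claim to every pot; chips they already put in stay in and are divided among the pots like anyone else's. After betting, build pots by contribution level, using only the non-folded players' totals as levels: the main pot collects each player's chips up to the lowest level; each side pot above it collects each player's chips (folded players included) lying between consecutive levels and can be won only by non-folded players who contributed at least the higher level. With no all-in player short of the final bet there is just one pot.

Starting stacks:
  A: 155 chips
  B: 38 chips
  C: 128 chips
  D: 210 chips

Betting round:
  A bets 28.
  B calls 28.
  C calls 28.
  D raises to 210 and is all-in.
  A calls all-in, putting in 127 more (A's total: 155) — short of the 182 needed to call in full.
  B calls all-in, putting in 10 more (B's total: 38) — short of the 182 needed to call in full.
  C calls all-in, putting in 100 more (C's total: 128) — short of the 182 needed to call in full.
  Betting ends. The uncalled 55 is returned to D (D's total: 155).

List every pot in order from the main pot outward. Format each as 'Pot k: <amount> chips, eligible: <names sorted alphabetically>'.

Pot 1: 152 chips, eligible: A, B, C, D
Pot 2: 270 chips, eligible: A, C, D
Pot 3: 54 chips, eligible: A, D

Derivation:
Contributions (after 55 returned to D): A=155, B=38, C=128, D=155
Pot levels (distinct totals of non-folded players): 38, 128, 155
Layer 1-38: 38 each from A, B, C, D = 38*4 = 152 chips; eligible A, B, C, D
Layer 39-128: 90 each from A, C, D = 90*3 = 270 chips; eligible A, C, D
Layer 129-155: 27 each from A, D = 27*2 = 54 chips; eligible A, D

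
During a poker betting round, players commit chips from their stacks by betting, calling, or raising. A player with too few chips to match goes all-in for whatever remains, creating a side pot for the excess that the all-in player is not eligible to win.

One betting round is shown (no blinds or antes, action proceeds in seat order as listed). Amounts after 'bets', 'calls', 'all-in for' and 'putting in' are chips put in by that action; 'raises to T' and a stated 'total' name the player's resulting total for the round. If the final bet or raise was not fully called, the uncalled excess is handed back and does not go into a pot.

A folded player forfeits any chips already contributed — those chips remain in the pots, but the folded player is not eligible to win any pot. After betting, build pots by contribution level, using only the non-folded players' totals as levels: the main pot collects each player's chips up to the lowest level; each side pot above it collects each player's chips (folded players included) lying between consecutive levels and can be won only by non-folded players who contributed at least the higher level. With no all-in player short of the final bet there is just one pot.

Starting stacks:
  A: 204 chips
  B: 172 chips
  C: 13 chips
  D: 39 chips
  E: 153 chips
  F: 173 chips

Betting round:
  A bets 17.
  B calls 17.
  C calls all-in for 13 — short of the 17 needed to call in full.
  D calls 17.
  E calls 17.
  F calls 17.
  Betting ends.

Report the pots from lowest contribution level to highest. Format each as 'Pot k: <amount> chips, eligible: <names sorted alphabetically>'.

Contributions: A=17, B=17, C=13, D=17, E=17, F=17
Pot levels (distinct totals of non-folded players): 13, 17
Layer 1-13: 13 each from A, B, C, D, E, F = 13*6 = 78 chips; eligible A, B, C, D, E, F
Layer 14-17: 4 each from A, B, D, E, F = 4*5 = 20 chips; eligible A, B, D, E, F

Pot 1: 78 chips, eligible: A, B, C, D, E, F
Pot 2: 20 chips, eligible: A, B, D, E, F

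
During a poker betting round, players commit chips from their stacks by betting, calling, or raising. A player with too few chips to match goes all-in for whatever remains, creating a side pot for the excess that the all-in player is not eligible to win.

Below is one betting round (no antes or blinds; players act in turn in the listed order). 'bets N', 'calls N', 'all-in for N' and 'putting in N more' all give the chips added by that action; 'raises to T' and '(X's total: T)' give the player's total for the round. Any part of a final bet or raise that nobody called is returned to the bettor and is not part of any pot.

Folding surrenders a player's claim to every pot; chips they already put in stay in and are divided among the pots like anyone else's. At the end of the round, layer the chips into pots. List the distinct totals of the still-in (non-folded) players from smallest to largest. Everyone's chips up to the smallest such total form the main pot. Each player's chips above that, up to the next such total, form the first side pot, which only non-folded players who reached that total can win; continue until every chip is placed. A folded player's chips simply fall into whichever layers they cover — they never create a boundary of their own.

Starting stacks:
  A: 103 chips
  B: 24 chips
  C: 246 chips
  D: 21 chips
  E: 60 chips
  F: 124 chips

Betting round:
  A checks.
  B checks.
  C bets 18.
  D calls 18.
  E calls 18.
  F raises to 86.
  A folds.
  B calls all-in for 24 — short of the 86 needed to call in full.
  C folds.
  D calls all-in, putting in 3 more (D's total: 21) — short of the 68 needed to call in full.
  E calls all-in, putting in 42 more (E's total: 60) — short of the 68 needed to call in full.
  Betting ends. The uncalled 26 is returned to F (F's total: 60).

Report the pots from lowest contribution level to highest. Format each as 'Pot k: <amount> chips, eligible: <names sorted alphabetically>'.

Pot 1: 102 chips, eligible: B, D, E, F
Pot 2: 9 chips, eligible: B, E, F
Pot 3: 72 chips, eligible: E, F

Derivation:
Contributions (after 26 returned to F): B=24, C=18, D=21, E=60, F=60
Folded: A, C
Pot levels (distinct totals of non-folded players): 21, 24, 60
Layer 1-21: B 21 + C 18 + D 21 + E 21 + F 21 = 102 chips; eligible B, D, E, F
Layer 22-24: 3 each from B, E, F = 3*3 = 9 chips; eligible B, E, F
Layer 25-60: 36 each from E, F = 36*2 = 72 chips; eligible E, F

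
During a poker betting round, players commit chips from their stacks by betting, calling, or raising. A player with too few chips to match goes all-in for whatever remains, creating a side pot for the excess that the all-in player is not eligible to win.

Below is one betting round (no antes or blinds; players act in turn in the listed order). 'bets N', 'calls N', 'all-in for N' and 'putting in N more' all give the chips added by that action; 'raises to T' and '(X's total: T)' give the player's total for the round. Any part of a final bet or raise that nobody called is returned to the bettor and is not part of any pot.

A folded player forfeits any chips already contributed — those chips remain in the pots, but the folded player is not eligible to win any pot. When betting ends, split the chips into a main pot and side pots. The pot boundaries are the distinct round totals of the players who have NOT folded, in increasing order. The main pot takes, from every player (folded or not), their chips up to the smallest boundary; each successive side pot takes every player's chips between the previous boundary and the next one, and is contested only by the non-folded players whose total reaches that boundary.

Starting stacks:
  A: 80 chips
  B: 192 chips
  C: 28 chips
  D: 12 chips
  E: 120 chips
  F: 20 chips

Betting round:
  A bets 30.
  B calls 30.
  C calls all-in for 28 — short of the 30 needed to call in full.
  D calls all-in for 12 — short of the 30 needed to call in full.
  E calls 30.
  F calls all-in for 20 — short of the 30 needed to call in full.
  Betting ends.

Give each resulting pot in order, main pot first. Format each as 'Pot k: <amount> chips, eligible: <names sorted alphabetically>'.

Pot 1: 72 chips, eligible: A, B, C, D, E, F
Pot 2: 40 chips, eligible: A, B, C, E, F
Pot 3: 32 chips, eligible: A, B, C, E
Pot 4: 6 chips, eligible: A, B, E

Derivation:
Contributions: A=30, B=30, C=28, D=12, E=30, F=20
Pot levels (distinct totals of non-folded players): 12, 20, 28, 30
Layer 1-12: 12 each from A, B, C, D, E, F = 12*6 = 72 chips; eligible A, B, C, D, E, F
Layer 13-20: 8 each from A, B, C, E, F = 8*5 = 40 chips; eligible A, B, C, E, F
Layer 21-28: 8 each from A, B, C, E = 8*4 = 32 chips; eligible A, B, C, E
Layer 29-30: 2 each from A, B, E = 2*3 = 6 chips; eligible A, B, E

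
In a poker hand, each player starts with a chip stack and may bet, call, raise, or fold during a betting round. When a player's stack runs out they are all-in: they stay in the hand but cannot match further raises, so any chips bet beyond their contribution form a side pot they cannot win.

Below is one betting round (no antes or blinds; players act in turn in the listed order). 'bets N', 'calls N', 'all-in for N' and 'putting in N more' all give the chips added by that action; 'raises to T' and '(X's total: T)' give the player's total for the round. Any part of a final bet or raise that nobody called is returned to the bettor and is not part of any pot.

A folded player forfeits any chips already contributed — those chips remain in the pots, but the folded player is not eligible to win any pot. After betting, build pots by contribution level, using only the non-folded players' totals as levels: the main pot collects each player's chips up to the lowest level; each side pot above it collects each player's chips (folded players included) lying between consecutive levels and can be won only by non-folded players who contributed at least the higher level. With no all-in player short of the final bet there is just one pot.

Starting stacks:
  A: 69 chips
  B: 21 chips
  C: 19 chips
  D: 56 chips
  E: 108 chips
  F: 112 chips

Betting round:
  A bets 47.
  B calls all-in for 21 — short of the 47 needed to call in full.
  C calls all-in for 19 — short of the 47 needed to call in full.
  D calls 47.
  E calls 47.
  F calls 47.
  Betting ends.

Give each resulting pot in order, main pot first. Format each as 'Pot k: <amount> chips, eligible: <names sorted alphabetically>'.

Pot 1: 114 chips, eligible: A, B, C, D, E, F
Pot 2: 10 chips, eligible: A, B, D, E, F
Pot 3: 104 chips, eligible: A, D, E, F

Derivation:
Contributions: A=47, B=21, C=19, D=47, E=47, F=47
Pot levels (distinct totals of non-folded players): 19, 21, 47
Layer 1-19: 19 each from A, B, C, D, E, F = 19*6 = 114 chips; eligible A, B, C, D, E, F
Layer 20-21: 2 each from A, B, D, E, F = 2*5 = 10 chips; eligible A, B, D, E, F
Layer 22-47: 26 each from A, D, E, F = 26*4 = 104 chips; eligible A, D, E, F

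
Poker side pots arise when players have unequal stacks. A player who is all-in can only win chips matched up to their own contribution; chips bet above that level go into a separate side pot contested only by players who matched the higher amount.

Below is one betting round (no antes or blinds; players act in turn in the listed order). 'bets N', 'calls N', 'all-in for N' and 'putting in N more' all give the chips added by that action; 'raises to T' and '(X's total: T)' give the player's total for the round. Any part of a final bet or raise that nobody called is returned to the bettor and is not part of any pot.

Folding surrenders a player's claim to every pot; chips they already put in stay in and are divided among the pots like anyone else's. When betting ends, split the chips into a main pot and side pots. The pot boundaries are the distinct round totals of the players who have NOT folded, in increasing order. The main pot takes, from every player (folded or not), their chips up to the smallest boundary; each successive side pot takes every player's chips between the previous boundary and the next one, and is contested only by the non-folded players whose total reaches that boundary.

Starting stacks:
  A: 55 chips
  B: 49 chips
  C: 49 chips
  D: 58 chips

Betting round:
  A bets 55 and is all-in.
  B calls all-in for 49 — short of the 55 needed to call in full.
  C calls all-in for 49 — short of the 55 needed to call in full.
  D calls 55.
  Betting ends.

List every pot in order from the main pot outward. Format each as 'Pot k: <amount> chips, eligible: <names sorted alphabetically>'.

Contributions: A=55, B=49, C=49, D=55
Pot levels (distinct totals of non-folded players): 49, 55
Layer 1-49: 49 each from A, B, C, D = 49*4 = 196 chips; eligible A, B, C, D
Layer 50-55: 6 each from A, D = 6*2 = 12 chips; eligible A, D

Pot 1: 196 chips, eligible: A, B, C, D
Pot 2: 12 chips, eligible: A, D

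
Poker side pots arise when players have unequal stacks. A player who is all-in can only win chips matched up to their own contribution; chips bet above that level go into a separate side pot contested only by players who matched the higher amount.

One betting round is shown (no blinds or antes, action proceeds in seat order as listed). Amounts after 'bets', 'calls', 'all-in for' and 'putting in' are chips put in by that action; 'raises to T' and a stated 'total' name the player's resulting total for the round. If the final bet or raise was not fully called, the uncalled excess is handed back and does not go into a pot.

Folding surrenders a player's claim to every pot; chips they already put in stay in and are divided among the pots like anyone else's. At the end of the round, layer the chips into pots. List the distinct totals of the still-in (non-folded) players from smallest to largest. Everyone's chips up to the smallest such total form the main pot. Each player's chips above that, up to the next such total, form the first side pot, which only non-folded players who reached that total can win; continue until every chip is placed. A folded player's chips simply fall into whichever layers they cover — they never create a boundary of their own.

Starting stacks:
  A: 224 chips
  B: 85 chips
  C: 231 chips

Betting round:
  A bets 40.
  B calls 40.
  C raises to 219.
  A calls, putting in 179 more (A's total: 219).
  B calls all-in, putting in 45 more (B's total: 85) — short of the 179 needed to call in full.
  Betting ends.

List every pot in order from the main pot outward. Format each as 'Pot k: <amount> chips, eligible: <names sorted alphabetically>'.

Pot 1: 255 chips, eligible: A, B, C
Pot 2: 268 chips, eligible: A, C

Derivation:
Contributions: A=219, B=85, C=219
Pot levels (distinct totals of non-folded players): 85, 219
Layer 1-85: 85 each from A, B, C = 85*3 = 255 chips; eligible A, B, C
Layer 86-219: 134 each from A, C = 134*2 = 268 chips; eligible A, C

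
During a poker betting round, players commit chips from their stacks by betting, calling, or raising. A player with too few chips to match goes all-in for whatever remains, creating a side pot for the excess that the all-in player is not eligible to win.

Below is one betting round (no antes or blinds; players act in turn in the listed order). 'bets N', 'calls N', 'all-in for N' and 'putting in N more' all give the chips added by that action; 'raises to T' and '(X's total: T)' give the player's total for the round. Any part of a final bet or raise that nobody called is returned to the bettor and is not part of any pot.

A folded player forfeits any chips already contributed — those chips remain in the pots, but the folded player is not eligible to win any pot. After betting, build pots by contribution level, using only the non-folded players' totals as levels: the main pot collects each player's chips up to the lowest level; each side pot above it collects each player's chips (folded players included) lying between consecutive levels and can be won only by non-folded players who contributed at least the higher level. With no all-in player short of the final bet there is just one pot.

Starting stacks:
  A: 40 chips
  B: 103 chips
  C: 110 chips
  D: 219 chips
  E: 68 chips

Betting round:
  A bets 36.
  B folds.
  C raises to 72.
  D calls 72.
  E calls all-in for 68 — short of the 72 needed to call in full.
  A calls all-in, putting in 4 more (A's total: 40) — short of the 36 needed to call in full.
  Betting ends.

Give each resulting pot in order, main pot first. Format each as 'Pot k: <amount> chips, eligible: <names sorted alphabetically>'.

Pot 1: 160 chips, eligible: A, C, D, E
Pot 2: 84 chips, eligible: C, D, E
Pot 3: 8 chips, eligible: C, D

Derivation:
Contributions: A=40, C=72, D=72, E=68
Folded: B
Pot levels (distinct totals of non-folded players): 40, 68, 72
Layer 1-40: 40 each from A, C, D, E = 40*4 = 160 chips; eligible A, C, D, E
Layer 41-68: 28 each from C, D, E = 28*3 = 84 chips; eligible C, D, E
Layer 69-72: 4 each from C, D = 4*2 = 8 chips; eligible C, D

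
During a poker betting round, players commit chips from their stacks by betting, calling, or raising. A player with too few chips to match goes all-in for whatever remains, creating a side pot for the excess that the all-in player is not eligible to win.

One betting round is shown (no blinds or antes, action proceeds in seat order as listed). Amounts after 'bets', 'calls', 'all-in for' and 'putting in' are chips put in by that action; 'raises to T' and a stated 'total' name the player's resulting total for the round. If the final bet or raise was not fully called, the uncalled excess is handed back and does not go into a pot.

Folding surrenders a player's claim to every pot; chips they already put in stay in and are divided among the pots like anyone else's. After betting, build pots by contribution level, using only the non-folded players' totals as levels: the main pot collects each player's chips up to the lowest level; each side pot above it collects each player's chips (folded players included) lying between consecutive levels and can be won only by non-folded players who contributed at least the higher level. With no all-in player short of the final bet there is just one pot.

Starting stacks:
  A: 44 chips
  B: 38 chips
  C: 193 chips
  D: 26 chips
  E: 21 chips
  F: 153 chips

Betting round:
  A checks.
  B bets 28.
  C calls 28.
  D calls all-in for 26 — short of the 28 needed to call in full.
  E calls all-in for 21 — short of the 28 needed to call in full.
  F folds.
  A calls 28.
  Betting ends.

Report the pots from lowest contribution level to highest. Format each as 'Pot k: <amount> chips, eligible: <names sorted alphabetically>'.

Contributions: A=28, B=28, C=28, D=26, E=21
Folded: F
Pot levels (distinct totals of non-folded players): 21, 26, 28
Layer 1-21: 21 each from A, B, C, D, E = 21*5 = 105 chips; eligible A, B, C, D, E
Layer 22-26: 5 each from A, B, C, D = 5*4 = 20 chips; eligible A, B, C, D
Layer 27-28: 2 each from A, B, C = 2*3 = 6 chips; eligible A, B, C

Pot 1: 105 chips, eligible: A, B, C, D, E
Pot 2: 20 chips, eligible: A, B, C, D
Pot 3: 6 chips, eligible: A, B, C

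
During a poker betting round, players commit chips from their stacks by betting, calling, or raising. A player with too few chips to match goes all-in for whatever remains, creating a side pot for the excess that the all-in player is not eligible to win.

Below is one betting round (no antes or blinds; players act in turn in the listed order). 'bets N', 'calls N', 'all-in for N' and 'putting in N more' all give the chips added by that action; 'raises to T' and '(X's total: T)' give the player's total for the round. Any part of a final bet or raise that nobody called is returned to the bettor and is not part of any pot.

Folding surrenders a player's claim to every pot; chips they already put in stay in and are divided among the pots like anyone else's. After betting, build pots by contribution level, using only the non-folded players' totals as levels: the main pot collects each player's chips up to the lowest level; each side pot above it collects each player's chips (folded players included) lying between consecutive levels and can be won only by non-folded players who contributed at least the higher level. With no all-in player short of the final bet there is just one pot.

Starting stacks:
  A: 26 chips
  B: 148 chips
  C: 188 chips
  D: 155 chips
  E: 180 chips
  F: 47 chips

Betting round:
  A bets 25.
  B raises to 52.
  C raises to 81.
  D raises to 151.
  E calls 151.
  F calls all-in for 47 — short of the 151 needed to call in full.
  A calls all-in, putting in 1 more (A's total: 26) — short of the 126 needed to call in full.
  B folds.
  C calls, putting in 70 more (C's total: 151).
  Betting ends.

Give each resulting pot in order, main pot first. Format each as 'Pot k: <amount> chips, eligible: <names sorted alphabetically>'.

Contributions: A=26, B=52, C=151, D=151, E=151, F=47
Folded: B
Pot levels (distinct totals of non-folded players): 26, 47, 151
Layer 1-26: 26 each from A, B, C, D, E, F = 26*6 = 156 chips; eligible A, C, D, E, F
Layer 27-47: 21 each from B, C, D, E, F = 21*5 = 105 chips; eligible C, D, E, F
Layer 48-151: B 5 + C 104 + D 104 + E 104 = 317 chips; eligible C, D, E

Pot 1: 156 chips, eligible: A, C, D, E, F
Pot 2: 105 chips, eligible: C, D, E, F
Pot 3: 317 chips, eligible: C, D, E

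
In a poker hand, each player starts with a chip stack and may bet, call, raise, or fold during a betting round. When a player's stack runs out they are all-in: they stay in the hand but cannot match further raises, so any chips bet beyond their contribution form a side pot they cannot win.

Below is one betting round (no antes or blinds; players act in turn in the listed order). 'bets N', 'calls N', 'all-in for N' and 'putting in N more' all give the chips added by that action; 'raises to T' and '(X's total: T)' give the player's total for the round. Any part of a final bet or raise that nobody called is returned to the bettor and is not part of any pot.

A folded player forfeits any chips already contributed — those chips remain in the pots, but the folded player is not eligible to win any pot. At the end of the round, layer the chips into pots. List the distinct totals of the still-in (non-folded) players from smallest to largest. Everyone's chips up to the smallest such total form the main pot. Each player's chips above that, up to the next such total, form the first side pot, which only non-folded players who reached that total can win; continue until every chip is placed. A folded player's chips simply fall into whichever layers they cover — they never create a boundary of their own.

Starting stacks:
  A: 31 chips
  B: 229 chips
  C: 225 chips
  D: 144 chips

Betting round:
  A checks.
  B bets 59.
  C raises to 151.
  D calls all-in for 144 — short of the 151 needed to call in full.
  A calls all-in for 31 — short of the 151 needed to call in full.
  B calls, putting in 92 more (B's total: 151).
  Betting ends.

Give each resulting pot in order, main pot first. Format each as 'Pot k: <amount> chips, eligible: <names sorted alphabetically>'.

Contributions: A=31, B=151, C=151, D=144
Pot levels (distinct totals of non-folded players): 31, 144, 151
Layer 1-31: 31 each from A, B, C, D = 31*4 = 124 chips; eligible A, B, C, D
Layer 32-144: 113 each from B, C, D = 113*3 = 339 chips; eligible B, C, D
Layer 145-151: 7 each from B, C = 7*2 = 14 chips; eligible B, C

Pot 1: 124 chips, eligible: A, B, C, D
Pot 2: 339 chips, eligible: B, C, D
Pot 3: 14 chips, eligible: B, C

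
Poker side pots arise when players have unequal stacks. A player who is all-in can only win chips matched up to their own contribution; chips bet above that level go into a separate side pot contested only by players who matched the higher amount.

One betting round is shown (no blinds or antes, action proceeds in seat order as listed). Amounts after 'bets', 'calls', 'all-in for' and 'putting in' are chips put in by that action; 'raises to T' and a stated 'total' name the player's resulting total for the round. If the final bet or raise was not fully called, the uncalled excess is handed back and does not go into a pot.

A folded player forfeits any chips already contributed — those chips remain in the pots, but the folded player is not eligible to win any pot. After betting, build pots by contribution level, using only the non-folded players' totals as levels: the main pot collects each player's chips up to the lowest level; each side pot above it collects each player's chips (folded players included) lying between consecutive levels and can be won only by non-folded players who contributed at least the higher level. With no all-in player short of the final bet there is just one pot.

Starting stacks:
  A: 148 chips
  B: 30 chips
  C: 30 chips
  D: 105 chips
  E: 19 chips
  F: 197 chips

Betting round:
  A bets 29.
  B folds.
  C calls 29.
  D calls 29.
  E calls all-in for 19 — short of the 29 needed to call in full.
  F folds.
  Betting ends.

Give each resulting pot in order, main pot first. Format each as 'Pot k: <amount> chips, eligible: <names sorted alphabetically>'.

Pot 1: 76 chips, eligible: A, C, D, E
Pot 2: 30 chips, eligible: A, C, D

Derivation:
Contributions: A=29, C=29, D=29, E=19
Folded: B, F
Pot levels (distinct totals of non-folded players): 19, 29
Layer 1-19: 19 each from A, C, D, E = 19*4 = 76 chips; eligible A, C, D, E
Layer 20-29: 10 each from A, C, D = 10*3 = 30 chips; eligible A, C, D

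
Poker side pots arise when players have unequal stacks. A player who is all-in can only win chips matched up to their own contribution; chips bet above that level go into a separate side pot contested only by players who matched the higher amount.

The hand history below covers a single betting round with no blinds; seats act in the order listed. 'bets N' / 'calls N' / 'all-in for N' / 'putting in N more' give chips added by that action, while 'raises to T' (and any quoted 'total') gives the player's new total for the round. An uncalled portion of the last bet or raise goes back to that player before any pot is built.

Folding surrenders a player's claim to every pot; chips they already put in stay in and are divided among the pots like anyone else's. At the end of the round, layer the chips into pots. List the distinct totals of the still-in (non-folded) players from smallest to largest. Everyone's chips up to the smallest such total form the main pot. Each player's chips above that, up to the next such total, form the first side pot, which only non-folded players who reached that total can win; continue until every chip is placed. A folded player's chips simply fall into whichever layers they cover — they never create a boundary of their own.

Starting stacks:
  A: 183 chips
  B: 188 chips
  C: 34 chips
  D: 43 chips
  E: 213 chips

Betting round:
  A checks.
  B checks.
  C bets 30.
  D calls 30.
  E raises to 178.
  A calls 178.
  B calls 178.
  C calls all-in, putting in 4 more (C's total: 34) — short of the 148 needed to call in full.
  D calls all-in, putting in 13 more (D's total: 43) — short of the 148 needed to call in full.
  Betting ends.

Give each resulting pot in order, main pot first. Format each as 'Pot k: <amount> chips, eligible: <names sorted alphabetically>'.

Pot 1: 170 chips, eligible: A, B, C, D, E
Pot 2: 36 chips, eligible: A, B, D, E
Pot 3: 405 chips, eligible: A, B, E

Derivation:
Contributions: A=178, B=178, C=34, D=43, E=178
Pot levels (distinct totals of non-folded players): 34, 43, 178
Layer 1-34: 34 each from A, B, C, D, E = 34*5 = 170 chips; eligible A, B, C, D, E
Layer 35-43: 9 each from A, B, D, E = 9*4 = 36 chips; eligible A, B, D, E
Layer 44-178: 135 each from A, B, E = 135*3 = 405 chips; eligible A, B, E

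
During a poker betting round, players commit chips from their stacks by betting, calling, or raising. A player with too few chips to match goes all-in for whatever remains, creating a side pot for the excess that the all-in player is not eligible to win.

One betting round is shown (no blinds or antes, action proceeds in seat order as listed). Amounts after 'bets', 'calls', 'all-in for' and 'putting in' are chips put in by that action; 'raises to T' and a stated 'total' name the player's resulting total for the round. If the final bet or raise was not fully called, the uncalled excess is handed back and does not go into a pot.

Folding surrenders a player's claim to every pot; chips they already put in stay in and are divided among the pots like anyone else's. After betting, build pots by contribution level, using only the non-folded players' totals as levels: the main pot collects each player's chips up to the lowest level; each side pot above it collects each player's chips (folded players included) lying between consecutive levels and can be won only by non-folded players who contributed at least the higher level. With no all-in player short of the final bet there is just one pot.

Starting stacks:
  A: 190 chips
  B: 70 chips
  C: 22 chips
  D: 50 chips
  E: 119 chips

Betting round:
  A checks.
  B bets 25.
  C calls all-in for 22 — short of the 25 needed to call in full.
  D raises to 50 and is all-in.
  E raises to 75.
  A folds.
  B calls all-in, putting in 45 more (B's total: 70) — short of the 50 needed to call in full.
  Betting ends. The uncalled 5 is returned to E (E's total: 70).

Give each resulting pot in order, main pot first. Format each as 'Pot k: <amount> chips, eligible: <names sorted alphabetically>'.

Contributions (after 5 returned to E): B=70, C=22, D=50, E=70
Folded: A
Pot levels (distinct totals of non-folded players): 22, 50, 70
Layer 1-22: 22 each from B, C, D, E = 22*4 = 88 chips; eligible B, C, D, E
Layer 23-50: 28 each from B, D, E = 28*3 = 84 chips; eligible B, D, E
Layer 51-70: 20 each from B, E = 20*2 = 40 chips; eligible B, E

Pot 1: 88 chips, eligible: B, C, D, E
Pot 2: 84 chips, eligible: B, D, E
Pot 3: 40 chips, eligible: B, E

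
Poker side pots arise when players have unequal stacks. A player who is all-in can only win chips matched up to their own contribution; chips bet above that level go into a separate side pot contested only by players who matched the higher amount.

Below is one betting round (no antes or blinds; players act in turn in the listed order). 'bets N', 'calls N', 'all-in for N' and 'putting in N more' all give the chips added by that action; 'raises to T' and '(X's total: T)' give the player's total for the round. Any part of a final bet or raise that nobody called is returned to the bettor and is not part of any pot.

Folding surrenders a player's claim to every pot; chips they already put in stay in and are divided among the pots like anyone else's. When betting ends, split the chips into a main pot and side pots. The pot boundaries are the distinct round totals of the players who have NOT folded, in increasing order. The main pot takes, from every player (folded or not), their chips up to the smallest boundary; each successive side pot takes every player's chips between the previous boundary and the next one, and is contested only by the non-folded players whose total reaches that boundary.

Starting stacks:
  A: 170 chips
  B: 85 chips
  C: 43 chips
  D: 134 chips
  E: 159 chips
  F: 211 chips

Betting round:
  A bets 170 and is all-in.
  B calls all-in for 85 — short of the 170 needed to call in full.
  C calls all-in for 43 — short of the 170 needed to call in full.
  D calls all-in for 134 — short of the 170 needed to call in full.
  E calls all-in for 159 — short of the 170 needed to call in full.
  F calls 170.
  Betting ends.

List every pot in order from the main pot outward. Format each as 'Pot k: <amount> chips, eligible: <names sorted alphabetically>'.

Contributions: A=170, B=85, C=43, D=134, E=159, F=170
Pot levels (distinct totals of non-folded players): 43, 85, 134, 159, 170
Layer 1-43: 43 each from A, B, C, D, E, F = 43*6 = 258 chips; eligible A, B, C, D, E, F
Layer 44-85: 42 each from A, B, D, E, F = 42*5 = 210 chips; eligible A, B, D, E, F
Layer 86-134: 49 each from A, D, E, F = 49*4 = 196 chips; eligible A, D, E, F
Layer 135-159: 25 each from A, E, F = 25*3 = 75 chips; eligible A, E, F
Layer 160-170: 11 each from A, F = 11*2 = 22 chips; eligible A, F

Pot 1: 258 chips, eligible: A, B, C, D, E, F
Pot 2: 210 chips, eligible: A, B, D, E, F
Pot 3: 196 chips, eligible: A, D, E, F
Pot 4: 75 chips, eligible: A, E, F
Pot 5: 22 chips, eligible: A, F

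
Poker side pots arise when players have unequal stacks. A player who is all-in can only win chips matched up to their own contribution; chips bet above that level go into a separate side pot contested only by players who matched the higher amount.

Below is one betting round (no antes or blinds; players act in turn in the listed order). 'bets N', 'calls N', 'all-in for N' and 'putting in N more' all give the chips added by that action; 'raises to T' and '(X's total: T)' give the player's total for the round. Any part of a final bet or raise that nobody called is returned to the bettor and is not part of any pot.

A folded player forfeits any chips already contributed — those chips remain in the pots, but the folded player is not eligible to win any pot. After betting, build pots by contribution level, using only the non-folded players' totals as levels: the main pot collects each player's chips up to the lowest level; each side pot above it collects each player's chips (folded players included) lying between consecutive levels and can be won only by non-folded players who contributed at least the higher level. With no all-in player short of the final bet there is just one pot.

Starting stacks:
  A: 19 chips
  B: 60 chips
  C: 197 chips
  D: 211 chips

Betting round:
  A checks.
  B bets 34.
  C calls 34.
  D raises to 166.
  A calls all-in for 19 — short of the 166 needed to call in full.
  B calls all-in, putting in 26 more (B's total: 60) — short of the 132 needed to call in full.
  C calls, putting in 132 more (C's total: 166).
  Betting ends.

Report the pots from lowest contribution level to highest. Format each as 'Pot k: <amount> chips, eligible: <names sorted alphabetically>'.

Contributions: A=19, B=60, C=166, D=166
Pot levels (distinct totals of non-folded players): 19, 60, 166
Layer 1-19: 19 each from A, B, C, D = 19*4 = 76 chips; eligible A, B, C, D
Layer 20-60: 41 each from B, C, D = 41*3 = 123 chips; eligible B, C, D
Layer 61-166: 106 each from C, D = 106*2 = 212 chips; eligible C, D

Pot 1: 76 chips, eligible: A, B, C, D
Pot 2: 123 chips, eligible: B, C, D
Pot 3: 212 chips, eligible: C, D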